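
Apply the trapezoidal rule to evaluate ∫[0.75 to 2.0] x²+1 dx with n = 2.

f(x) = x²+1
a = 0.75, b = 2.0, n = 2
h = (b - a)/n = 0.625000

Trapezoidal rule: (h/2)[f(x₀) + 2f(x₁) + 2f(x₂) + ... + f(xₙ)]

x_0 = 0.7500, f(x_0) = 1.562500, coefficient = 1
x_1 = 1.3750, f(x_1) = 2.890625, coefficient = 2
x_2 = 2.0000, f(x_2) = 5.000000, coefficient = 1

I ≈ (0.625000/2) × 12.343750 = 3.857422
Exact value: 3.776042
Error: 0.081380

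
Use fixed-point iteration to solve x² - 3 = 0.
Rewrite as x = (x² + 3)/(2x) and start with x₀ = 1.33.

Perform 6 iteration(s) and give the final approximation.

Equation: x² - 3 = 0
Fixed-point form: x = (x² + 3)/(2x)
x₀ = 1.33

x_1 = g(1.330000) = 1.792820
x_2 = g(1.792820) = 1.733081
x_3 = g(1.733081) = 1.732051
x_4 = g(1.732051) = 1.732051
x_5 = g(1.732051) = 1.732051
x_6 = g(1.732051) = 1.732051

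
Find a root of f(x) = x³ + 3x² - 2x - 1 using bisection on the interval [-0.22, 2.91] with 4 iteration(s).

f(x) = x³ + 3x² - 2x - 1
Initial interval: [-0.22, 2.91]

Iteration 1:
  c_1 = (-0.220000 + 2.910000)/2 = 1.345000
  f(c_1) = f(1.345000) = 4.170214
  f(a) × f(c) < 0, new interval: [-0.220000, 1.345000]
Iteration 2:
  c_2 = (-0.220000 + 1.345000)/2 = 0.562500
  f(c_2) = f(0.562500) = -0.997803
  f(a) × f(c) ≥ 0, new interval: [0.562500, 1.345000]
Iteration 3:
  c_3 = (0.562500 + 1.345000)/2 = 0.953750
  f(c_3) = f(0.953750) = 0.688985
  f(a) × f(c) < 0, new interval: [0.562500, 0.953750]
Iteration 4:
  c_4 = (0.562500 + 0.953750)/2 = 0.758125
  f(c_4) = f(0.758125) = -0.356254
  f(a) × f(c) ≥ 0, new interval: [0.758125, 0.953750]

After 4 iteration(s), the approximation is c_4 = 0.758125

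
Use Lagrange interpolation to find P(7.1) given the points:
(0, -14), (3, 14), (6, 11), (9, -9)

Lagrange interpolation formula:
P(x) = Σ yᵢ × Lᵢ(x)
where Lᵢ(x) = Π_{j≠i} (x - xⱼ)/(xᵢ - xⱼ)

L_0(7.1) = (7.1 - 3)/(0 - 3) × (7.1 - 6)/(0 - 6) × (7.1 - 9)/(0 - 9) = 0.052895
L_1(7.1) = (7.1 - 0)/(3 - 0) × (7.1 - 6)/(3 - 6) × (7.1 - 9)/(3 - 9) = -0.274796
L_2(7.1) = (7.1 - 0)/(6 - 0) × (7.1 - 3)/(6 - 3) × (7.1 - 9)/(6 - 9) = 1.024241
L_3(7.1) = (7.1 - 0)/(9 - 0) × (7.1 - 3)/(9 - 3) × (7.1 - 6)/(9 - 6) = 0.197660

P(7.1) = (-14)×L_0(7.1) + 14×L_1(7.1) + 11×L_2(7.1) + (-9)×L_3(7.1)
P(7.1) = 4.900025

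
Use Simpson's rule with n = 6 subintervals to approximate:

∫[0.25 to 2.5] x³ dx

f(x) = x³
a = 0.25, b = 2.5, n = 6
h = (b - a)/n = 0.375000

Simpson's rule: (h/3)[f(x₀) + 4f(x₁) + 2f(x₂) + ... + f(xₙ)]

x_0 = 0.2500, f(x_0) = 0.015625, coefficient = 1
x_1 = 0.6250, f(x_1) = 0.244141, coefficient = 4
x_2 = 1.0000, f(x_2) = 1.000000, coefficient = 2
x_3 = 1.3750, f(x_3) = 2.599609, coefficient = 4
x_4 = 1.7500, f(x_4) = 5.359375, coefficient = 2
x_5 = 2.1250, f(x_5) = 9.595703, coefficient = 4
x_6 = 2.5000, f(x_6) = 15.625000, coefficient = 1

I ≈ (0.375000/3) × 78.117188 = 9.764648
Exact value: 9.764648
Error: 0.000000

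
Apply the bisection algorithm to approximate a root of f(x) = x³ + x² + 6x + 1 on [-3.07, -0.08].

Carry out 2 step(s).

f(x) = x³ + x² + 6x + 1
Initial interval: [-3.07, -0.08]

Iteration 1:
  c_1 = (-3.070000 + (-0.080000))/2 = -1.575000
  f(c_1) = f(-1.575000) = -9.876359
  f(a) × f(c) ≥ 0, new interval: [-1.575000, -0.080000]
Iteration 2:
  c_2 = (-1.575000 + (-0.080000))/2 = -0.827500
  f(c_2) = f(-0.827500) = -3.846880
  f(a) × f(c) ≥ 0, new interval: [-0.827500, -0.080000]

After 2 iteration(s), the approximation is c_2 = -0.827500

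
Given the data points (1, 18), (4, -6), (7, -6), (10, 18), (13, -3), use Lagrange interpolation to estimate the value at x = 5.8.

Lagrange interpolation formula:
P(x) = Σ yᵢ × Lᵢ(x)
where Lᵢ(x) = Π_{j≠i} (x - xⱼ)/(xᵢ - xⱼ)

L_0(5.8) = (5.8 - 4)/(1 - 4) × (5.8 - 7)/(1 - 7) × (5.8 - 10)/(1 - 10) × (5.8 - 13)/(1 - 13) = -0.033600
L_1(5.8) = (5.8 - 1)/(4 - 1) × (5.8 - 7)/(4 - 7) × (5.8 - 10)/(4 - 10) × (5.8 - 13)/(4 - 13) = 0.358400
L_2(5.8) = (5.8 - 1)/(7 - 1) × (5.8 - 4)/(7 - 4) × (5.8 - 10)/(7 - 10) × (5.8 - 13)/(7 - 13) = 0.806400
L_3(5.8) = (5.8 - 1)/(10 - 1) × (5.8 - 4)/(10 - 4) × (5.8 - 7)/(10 - 7) × (5.8 - 13)/(10 - 13) = -0.153600
L_4(5.8) = (5.8 - 1)/(13 - 1) × (5.8 - 4)/(13 - 4) × (5.8 - 7)/(13 - 7) × (5.8 - 10)/(13 - 10) = 0.022400

P(5.8) = 18×L_0(5.8) + (-6)×L_1(5.8) + (-6)×L_2(5.8) + 18×L_3(5.8) + (-3)×L_4(5.8)
P(5.8) = -10.425600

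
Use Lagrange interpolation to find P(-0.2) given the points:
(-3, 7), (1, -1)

Lagrange interpolation formula:
P(x) = Σ yᵢ × Lᵢ(x)
where Lᵢ(x) = Π_{j≠i} (x - xⱼ)/(xᵢ - xⱼ)

L_0(-0.2) = (-0.2 - 1)/(-3 - 1) = 0.300000
L_1(-0.2) = (-0.2 - (-3))/(1 - (-3)) = 0.700000

P(-0.2) = 7×L_0(-0.2) + (-1)×L_1(-0.2)
P(-0.2) = 1.400000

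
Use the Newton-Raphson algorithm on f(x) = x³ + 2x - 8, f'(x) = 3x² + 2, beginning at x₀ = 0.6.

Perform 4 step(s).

f(x) = x³ + 2x - 8
f'(x) = 3x² + 2
x₀ = 0.6

Newton-Raphson formula: x_{n+1} = x_n - f(x_n)/f'(x_n)

Iteration 1:
  f(0.600000) = -6.584000
  f'(0.600000) = 3.080000
  x_1 = 0.600000 - (-6.584000)/3.080000 = 2.737662
Iteration 2:
  f(2.737662) = 17.993543
  f'(2.737662) = 24.484385
  x_2 = 2.737662 - 17.993543/24.484385 = 2.002764
Iteration 3:
  f(2.002764) = 4.038737
  f'(2.002764) = 14.033187
  x_3 = 2.002764 - 4.038737/14.033187 = 1.714965
Iteration 4:
  f(1.714965) = 0.473818
  f'(1.714965) = 10.823311
  x_4 = 1.714965 - 0.473818/10.823311 = 1.671187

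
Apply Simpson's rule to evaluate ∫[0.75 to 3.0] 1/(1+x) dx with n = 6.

f(x) = 1/(1+x)
a = 0.75, b = 3.0, n = 6
h = (b - a)/n = 0.375000

Simpson's rule: (h/3)[f(x₀) + 4f(x₁) + 2f(x₂) + ... + f(xₙ)]

x_0 = 0.7500, f(x_0) = 0.571429, coefficient = 1
x_1 = 1.1250, f(x_1) = 0.470588, coefficient = 4
x_2 = 1.5000, f(x_2) = 0.400000, coefficient = 2
x_3 = 1.8750, f(x_3) = 0.347826, coefficient = 4
x_4 = 2.2500, f(x_4) = 0.307692, coefficient = 2
x_5 = 2.6250, f(x_5) = 0.275862, coefficient = 4
x_6 = 3.0000, f(x_6) = 0.250000, coefficient = 1

I ≈ (0.375000/3) × 6.613919 = 0.826740
Exact value: 0.826679
Error: 0.000061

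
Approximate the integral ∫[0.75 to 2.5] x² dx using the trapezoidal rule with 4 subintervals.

f(x) = x²
a = 0.75, b = 2.5, n = 4
h = (b - a)/n = 0.437500

Trapezoidal rule: (h/2)[f(x₀) + 2f(x₁) + 2f(x₂) + ... + f(xₙ)]

x_0 = 0.7500, f(x_0) = 0.562500, coefficient = 1
x_1 = 1.1875, f(x_1) = 1.410156, coefficient = 2
x_2 = 1.6250, f(x_2) = 2.640625, coefficient = 2
x_3 = 2.0625, f(x_3) = 4.253906, coefficient = 2
x_4 = 2.5000, f(x_4) = 6.250000, coefficient = 1

I ≈ (0.437500/2) × 23.421875 = 5.123535
Exact value: 5.067708
Error: 0.055827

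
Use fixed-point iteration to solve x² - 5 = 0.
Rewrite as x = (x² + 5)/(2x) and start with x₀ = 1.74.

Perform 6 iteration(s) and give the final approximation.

Equation: x² - 5 = 0
Fixed-point form: x = (x² + 5)/(2x)
x₀ = 1.74

x_1 = g(1.740000) = 2.306782
x_2 = g(2.306782) = 2.237152
x_3 = g(2.237152) = 2.236068
x_4 = g(2.236068) = 2.236068
x_5 = g(2.236068) = 2.236068
x_6 = g(2.236068) = 2.236068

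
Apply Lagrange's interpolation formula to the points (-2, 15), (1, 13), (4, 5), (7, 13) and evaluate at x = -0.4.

Lagrange interpolation formula:
P(x) = Σ yᵢ × Lᵢ(x)
where Lᵢ(x) = Π_{j≠i} (x - xⱼ)/(xᵢ - xⱼ)

L_0(-0.4) = (-0.4 - 1)/(-2 - 1) × (-0.4 - 4)/(-2 - 4) × (-0.4 - 7)/(-2 - 7) = 0.281383
L_1(-0.4) = (-0.4 - (-2))/(1 - (-2)) × (-0.4 - 4)/(1 - 4) × (-0.4 - 7)/(1 - 7) = 0.964741
L_2(-0.4) = (-0.4 - (-2))/(4 - (-2)) × (-0.4 - 1)/(4 - 1) × (-0.4 - 7)/(4 - 7) = -0.306963
L_3(-0.4) = (-0.4 - (-2))/(7 - (-2)) × (-0.4 - 1)/(7 - 1) × (-0.4 - 4)/(7 - 4) = 0.060840

P(-0.4) = 15×L_0(-0.4) + 13×L_1(-0.4) + 5×L_2(-0.4) + 13×L_3(-0.4)
P(-0.4) = 16.018469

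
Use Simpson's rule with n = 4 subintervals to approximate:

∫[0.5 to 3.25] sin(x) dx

f(x) = sin(x)
a = 0.5, b = 3.25, n = 4
h = (b - a)/n = 0.687500

Simpson's rule: (h/3)[f(x₀) + 4f(x₁) + 2f(x₂) + ... + f(xₙ)]

x_0 = 0.5000, f(x_0) = 0.479426, coefficient = 1
x_1 = 1.1875, f(x_1) = 0.927437, coefficient = 4
x_2 = 1.8750, f(x_2) = 0.954086, coefficient = 2
x_3 = 2.5625, f(x_3) = 0.547265, coefficient = 4
x_4 = 3.2500, f(x_4) = -0.108195, coefficient = 1

I ≈ (0.687500/3) × 8.178209 = 1.874173
Exact value: 1.871712
Error: 0.002461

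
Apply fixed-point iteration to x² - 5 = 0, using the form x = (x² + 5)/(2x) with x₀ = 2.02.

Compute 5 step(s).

Equation: x² - 5 = 0
Fixed-point form: x = (x² + 5)/(2x)
x₀ = 2.02

x_1 = g(2.020000) = 2.247624
x_2 = g(2.247624) = 2.236098
x_3 = g(2.236098) = 2.236068
x_4 = g(2.236068) = 2.236068
x_5 = g(2.236068) = 2.236068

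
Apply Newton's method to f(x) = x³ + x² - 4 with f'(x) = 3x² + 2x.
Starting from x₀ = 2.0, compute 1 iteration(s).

f(x) = x³ + x² - 4
f'(x) = 3x² + 2x
x₀ = 2.0

Newton-Raphson formula: x_{n+1} = x_n - f(x_n)/f'(x_n)

Iteration 1:
  f(2.000000) = 8.000000
  f'(2.000000) = 16.000000
  x_1 = 2.000000 - 8.000000/16.000000 = 1.500000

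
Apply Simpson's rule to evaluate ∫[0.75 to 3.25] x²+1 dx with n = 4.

f(x) = x²+1
a = 0.75, b = 3.25, n = 4
h = (b - a)/n = 0.625000

Simpson's rule: (h/3)[f(x₀) + 4f(x₁) + 2f(x₂) + ... + f(xₙ)]

x_0 = 0.7500, f(x_0) = 1.562500, coefficient = 1
x_1 = 1.3750, f(x_1) = 2.890625, coefficient = 4
x_2 = 2.0000, f(x_2) = 5.000000, coefficient = 2
x_3 = 2.6250, f(x_3) = 7.890625, coefficient = 4
x_4 = 3.2500, f(x_4) = 11.562500, coefficient = 1

I ≈ (0.625000/3) × 66.250000 = 13.802083
Exact value: 13.802083
Error: 0.000000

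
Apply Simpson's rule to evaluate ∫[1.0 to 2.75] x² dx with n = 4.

f(x) = x²
a = 1.0, b = 2.75, n = 4
h = (b - a)/n = 0.437500

Simpson's rule: (h/3)[f(x₀) + 4f(x₁) + 2f(x₂) + ... + f(xₙ)]

x_0 = 1.0000, f(x_0) = 1.000000, coefficient = 1
x_1 = 1.4375, f(x_1) = 2.066406, coefficient = 4
x_2 = 1.8750, f(x_2) = 3.515625, coefficient = 2
x_3 = 2.3125, f(x_3) = 5.347656, coefficient = 4
x_4 = 2.7500, f(x_4) = 7.562500, coefficient = 1

I ≈ (0.437500/3) × 45.250000 = 6.598958
Exact value: 6.598958
Error: 0.000000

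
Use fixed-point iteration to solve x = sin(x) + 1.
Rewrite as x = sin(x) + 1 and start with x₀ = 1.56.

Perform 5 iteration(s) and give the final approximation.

Equation: x = sin(x) + 1
Fixed-point form: x = sin(x) + 1
x₀ = 1.56

x_1 = g(1.560000) = 1.999942
x_2 = g(1.999942) = 1.909322
x_3 = g(1.909322) = 1.943245
x_4 = g(1.943245) = 1.931439
x_5 = g(1.931439) = 1.935670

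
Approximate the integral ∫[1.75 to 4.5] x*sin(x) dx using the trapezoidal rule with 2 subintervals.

f(x) = x*sin(x)
a = 1.75, b = 4.5, n = 2
h = (b - a)/n = 1.375000

Trapezoidal rule: (h/2)[f(x₀) + 2f(x₁) + 2f(x₂) + ... + f(xₙ)]

x_0 = 1.7500, f(x_0) = 1.721975, coefficient = 1
x_1 = 3.1250, f(x_1) = 0.051850, coefficient = 2
x_2 = 4.5000, f(x_2) = -4.398886, coefficient = 1

I ≈ (1.375000/2) × -2.573211 = -1.769082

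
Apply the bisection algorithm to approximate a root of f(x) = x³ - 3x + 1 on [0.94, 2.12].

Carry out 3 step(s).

f(x) = x³ - 3x + 1
Initial interval: [0.94, 2.12]

Iteration 1:
  c_1 = (0.940000 + 2.120000)/2 = 1.530000
  f(c_1) = f(1.530000) = -0.008423
  f(a) × f(c) ≥ 0, new interval: [1.530000, 2.120000]
Iteration 2:
  c_2 = (1.530000 + 2.120000)/2 = 1.825000
  f(c_2) = f(1.825000) = 1.603391
  f(a) × f(c) < 0, new interval: [1.530000, 1.825000]
Iteration 3:
  c_3 = (1.530000 + 1.825000)/2 = 1.677500
  f(c_3) = f(1.677500) = 0.687995
  f(a) × f(c) < 0, new interval: [1.530000, 1.677500]

After 3 iteration(s), the approximation is c_3 = 1.677500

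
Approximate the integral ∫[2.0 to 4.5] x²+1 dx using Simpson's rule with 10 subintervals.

f(x) = x²+1
a = 2.0, b = 4.5, n = 10
h = (b - a)/n = 0.250000

Simpson's rule: (h/3)[f(x₀) + 4f(x₁) + 2f(x₂) + ... + f(xₙ)]

x_0 = 2.0000, f(x_0) = 5.000000, coefficient = 1
x_1 = 2.2500, f(x_1) = 6.062500, coefficient = 4
x_2 = 2.5000, f(x_2) = 7.250000, coefficient = 2
x_3 = 2.7500, f(x_3) = 8.562500, coefficient = 4
x_4 = 3.0000, f(x_4) = 10.000000, coefficient = 2
x_5 = 3.2500, f(x_5) = 11.562500, coefficient = 4
x_6 = 3.5000, f(x_6) = 13.250000, coefficient = 2
x_7 = 3.7500, f(x_7) = 15.062500, coefficient = 4
x_8 = 4.0000, f(x_8) = 17.000000, coefficient = 2
x_9 = 4.2500, f(x_9) = 19.062500, coefficient = 4
x_10 = 4.5000, f(x_10) = 21.250000, coefficient = 1

I ≈ (0.250000/3) × 362.500000 = 30.208333
Exact value: 30.208333
Error: 0.000000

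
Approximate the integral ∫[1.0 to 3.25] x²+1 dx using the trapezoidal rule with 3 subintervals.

f(x) = x²+1
a = 1.0, b = 3.25, n = 3
h = (b - a)/n = 0.750000

Trapezoidal rule: (h/2)[f(x₀) + 2f(x₁) + 2f(x₂) + ... + f(xₙ)]

x_0 = 1.0000, f(x_0) = 2.000000, coefficient = 1
x_1 = 1.7500, f(x_1) = 4.062500, coefficient = 2
x_2 = 2.5000, f(x_2) = 7.250000, coefficient = 2
x_3 = 3.2500, f(x_3) = 11.562500, coefficient = 1

I ≈ (0.750000/2) × 36.187500 = 13.570312
Exact value: 13.359375
Error: 0.210938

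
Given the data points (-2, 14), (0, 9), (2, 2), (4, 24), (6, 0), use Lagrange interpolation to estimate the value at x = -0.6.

Lagrange interpolation formula:
P(x) = Σ yᵢ × Lᵢ(x)
where Lᵢ(x) = Π_{j≠i} (x - xⱼ)/(xᵢ - xⱼ)

L_0(-0.6) = (-0.6 - 0)/(-2 - 0) × (-0.6 - 2)/(-2 - 2) × (-0.6 - 4)/(-2 - 4) × (-0.6 - 6)/(-2 - 6) = 0.123337
L_1(-0.6) = (-0.6 - (-2))/(0 - (-2)) × (-0.6 - 2)/(0 - 2) × (-0.6 - 4)/(0 - 4) × (-0.6 - 6)/(0 - 6) = 1.151150
L_2(-0.6) = (-0.6 - (-2))/(2 - (-2)) × (-0.6 - 0)/(2 - 0) × (-0.6 - 4)/(2 - 4) × (-0.6 - 6)/(2 - 6) = -0.398475
L_3(-0.6) = (-0.6 - (-2))/(4 - (-2)) × (-0.6 - 0)/(4 - 0) × (-0.6 - 2)/(4 - 2) × (-0.6 - 6)/(4 - 6) = 0.150150
L_4(-0.6) = (-0.6 - (-2))/(6 - (-2)) × (-0.6 - 0)/(6 - 0) × (-0.6 - 2)/(6 - 2) × (-0.6 - 4)/(6 - 4) = -0.026162

P(-0.6) = 14×L_0(-0.6) + 9×L_1(-0.6) + 2×L_2(-0.6) + 24×L_3(-0.6) + 0×L_4(-0.6)
P(-0.6) = 14.893725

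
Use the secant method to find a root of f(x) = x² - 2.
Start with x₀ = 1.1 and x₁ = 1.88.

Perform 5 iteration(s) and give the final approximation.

f(x) = x² - 2
x₀ = 1.1, x₁ = 1.88

Secant formula: x_{n+1} = x_n - f(x_n)(x_n - x_{n-1})/(f(x_n) - f(x_{n-1}))

Iteration 1:
  f(1.100000) = -0.790000
  f(1.880000) = 1.534400
  x_2 = 1.880000 - 1.534400×(1.880000 - 1.100000)/(1.534400 - (-0.790000))
       = 1.365101
Iteration 2:
  f(1.880000) = 1.534400
  f(1.365101) = -0.136500
  x_3 = 1.365101 - (-0.136500)×(1.365101 - 1.880000)/(-0.136500 - 1.534400)
       = 1.407164
Iteration 3:
  f(1.365101) = -0.136500
  f(1.407164) = -0.019889
  x_4 = 1.407164 - (-0.019889)×(1.407164 - 1.365101)/(-0.019889 - (-0.136500))
       = 1.414338
Iteration 4:
  f(1.407164) = -0.019889
  f(1.414338) = 0.000353
  x_5 = 1.414338 - 0.000353×(1.414338 - 1.407164)/(0.000353 - (-0.019889))
       = 1.414213
Iteration 5:
  f(1.414338) = 0.000353
  f(1.414213) = -0.000001
  x_6 = 1.414213 - (-0.000001)×(1.414213 - 1.414338)/(-0.000001 - 0.000353)
       = 1.414214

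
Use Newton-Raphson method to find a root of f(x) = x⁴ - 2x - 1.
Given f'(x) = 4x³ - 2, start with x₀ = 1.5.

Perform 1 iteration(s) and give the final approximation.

f(x) = x⁴ - 2x - 1
f'(x) = 4x³ - 2
x₀ = 1.5

Newton-Raphson formula: x_{n+1} = x_n - f(x_n)/f'(x_n)

Iteration 1:
  f(1.500000) = 1.062500
  f'(1.500000) = 11.500000
  x_1 = 1.500000 - 1.062500/11.500000 = 1.407609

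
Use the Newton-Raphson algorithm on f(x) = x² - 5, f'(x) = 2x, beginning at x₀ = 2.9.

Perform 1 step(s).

f(x) = x² - 5
f'(x) = 2x
x₀ = 2.9

Newton-Raphson formula: x_{n+1} = x_n - f(x_n)/f'(x_n)

Iteration 1:
  f(2.900000) = 3.410000
  f'(2.900000) = 5.800000
  x_1 = 2.900000 - 3.410000/5.800000 = 2.312069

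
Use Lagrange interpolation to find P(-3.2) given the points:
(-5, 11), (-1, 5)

Lagrange interpolation formula:
P(x) = Σ yᵢ × Lᵢ(x)
where Lᵢ(x) = Π_{j≠i} (x - xⱼ)/(xᵢ - xⱼ)

L_0(-3.2) = (-3.2 - (-1))/(-5 - (-1)) = 0.550000
L_1(-3.2) = (-3.2 - (-5))/(-1 - (-5)) = 0.450000

P(-3.2) = 11×L_0(-3.2) + 5×L_1(-3.2)
P(-3.2) = 8.300000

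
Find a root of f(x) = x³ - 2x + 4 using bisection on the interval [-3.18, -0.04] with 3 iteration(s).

f(x) = x³ - 2x + 4
Initial interval: [-3.18, -0.04]

Iteration 1:
  c_1 = (-3.180000 + (-0.040000))/2 = -1.610000
  f(c_1) = f(-1.610000) = 3.046719
  f(a) × f(c) < 0, new interval: [-3.180000, -1.610000]
Iteration 2:
  c_2 = (-3.180000 + (-1.610000))/2 = -2.395000
  f(c_2) = f(-2.395000) = -4.947780
  f(a) × f(c) ≥ 0, new interval: [-2.395000, -1.610000]
Iteration 3:
  c_3 = (-2.395000 + (-1.610000))/2 = -2.002500
  f(c_3) = f(-2.002500) = -0.025038
  f(a) × f(c) ≥ 0, new interval: [-2.002500, -1.610000]

After 3 iteration(s), the approximation is c_3 = -2.002500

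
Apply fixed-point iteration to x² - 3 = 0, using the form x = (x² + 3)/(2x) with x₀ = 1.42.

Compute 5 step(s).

Equation: x² - 3 = 0
Fixed-point form: x = (x² + 3)/(2x)
x₀ = 1.42

x_1 = g(1.420000) = 1.766338
x_2 = g(1.766338) = 1.732384
x_3 = g(1.732384) = 1.732051
x_4 = g(1.732051) = 1.732051
x_5 = g(1.732051) = 1.732051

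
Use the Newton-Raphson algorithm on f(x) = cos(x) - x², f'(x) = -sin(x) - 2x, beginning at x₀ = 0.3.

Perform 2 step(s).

f(x) = cos(x) - x²
f'(x) = -sin(x) - 2x
x₀ = 0.3

Newton-Raphson formula: x_{n+1} = x_n - f(x_n)/f'(x_n)

Iteration 1:
  f(0.300000) = 0.865336
  f'(0.300000) = -0.895520
  x_1 = 0.300000 - 0.865336/(-0.895520) = 1.266295
Iteration 2:
  f(1.266295) = -1.303685
  f'(1.266295) = -3.486586
  x_2 = 1.266295 - (-1.303685)/(-3.486586) = 0.892380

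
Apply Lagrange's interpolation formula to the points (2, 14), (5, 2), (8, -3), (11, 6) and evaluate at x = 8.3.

Lagrange interpolation formula:
P(x) = Σ yᵢ × Lᵢ(x)
where Lᵢ(x) = Π_{j≠i} (x - xⱼ)/(xᵢ - xⱼ)

L_0(8.3) = (8.3 - 5)/(2 - 5) × (8.3 - 8)/(2 - 8) × (8.3 - 11)/(2 - 11) = 0.016500
L_1(8.3) = (8.3 - 2)/(5 - 2) × (8.3 - 8)/(5 - 8) × (8.3 - 11)/(5 - 11) = -0.094500
L_2(8.3) = (8.3 - 2)/(8 - 2) × (8.3 - 5)/(8 - 5) × (8.3 - 11)/(8 - 11) = 1.039500
L_3(8.3) = (8.3 - 2)/(11 - 2) × (8.3 - 5)/(11 - 5) × (8.3 - 8)/(11 - 8) = 0.038500

P(8.3) = 14×L_0(8.3) + 2×L_1(8.3) + (-3)×L_2(8.3) + 6×L_3(8.3)
P(8.3) = -2.845500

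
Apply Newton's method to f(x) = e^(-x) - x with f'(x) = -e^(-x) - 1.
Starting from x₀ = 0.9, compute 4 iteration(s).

f(x) = e^(-x) - x
f'(x) = -e^(-x) - 1
x₀ = 0.9

Newton-Raphson formula: x_{n+1} = x_n - f(x_n)/f'(x_n)

Iteration 1:
  f(0.900000) = -0.493430
  f'(0.900000) = -1.406570
  x_1 = 0.900000 - (-0.493430)/(-1.406570) = 0.549196
Iteration 2:
  f(0.549196) = 0.028218
  f'(0.549196) = -1.577414
  x_2 = 0.549196 - 0.028218/(-1.577414) = 0.567085
Iteration 3:
  f(0.567085) = 0.000092
  f'(0.567085) = -1.567177
  x_3 = 0.567085 - 0.000092/(-1.567177) = 0.567143
Iteration 4:
  f(0.567143) = 0.000000
  f'(0.567143) = -1.567143
  x_4 = 0.567143 - 0.000000/(-1.567143) = 0.567143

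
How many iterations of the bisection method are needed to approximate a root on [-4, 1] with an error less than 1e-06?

We need (b-a)/2^n ≤ 1e-06
(1 - (-4))/2^n ≤ 1e-06
5/2^n ≤ 1e-06
2^n ≥ 5000000
n ≥ log₂(5000000) = 22.25
n ≥ 23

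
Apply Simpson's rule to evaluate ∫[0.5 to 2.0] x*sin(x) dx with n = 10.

f(x) = x*sin(x)
a = 0.5, b = 2.0, n = 10
h = (b - a)/n = 0.150000

Simpson's rule: (h/3)[f(x₀) + 4f(x₁) + 2f(x₂) + ... + f(xₙ)]

x_0 = 0.5000, f(x_0) = 0.239713, coefficient = 1
x_1 = 0.6500, f(x_1) = 0.393371, coefficient = 4
x_2 = 0.8000, f(x_2) = 0.573885, coefficient = 2
x_3 = 0.9500, f(x_3) = 0.772745, coefficient = 4
x_4 = 1.1000, f(x_4) = 0.980328, coefficient = 2
x_5 = 1.2500, f(x_5) = 1.186231, coefficient = 4
x_6 = 1.4000, f(x_6) = 1.379630, coefficient = 2
x_7 = 1.5500, f(x_7) = 1.549665, coefficient = 4
x_8 = 1.7000, f(x_8) = 1.685830, coefficient = 2
x_9 = 1.8500, f(x_9) = 1.778359, coefficient = 4
x_10 = 2.0000, f(x_10) = 1.818595, coefficient = 1

I ≈ (0.150000/3) × 34.019136 = 1.700957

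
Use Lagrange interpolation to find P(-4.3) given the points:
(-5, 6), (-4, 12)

Lagrange interpolation formula:
P(x) = Σ yᵢ × Lᵢ(x)
where Lᵢ(x) = Π_{j≠i} (x - xⱼ)/(xᵢ - xⱼ)

L_0(-4.3) = (-4.3 - (-4))/(-5 - (-4)) = 0.300000
L_1(-4.3) = (-4.3 - (-5))/(-4 - (-5)) = 0.700000

P(-4.3) = 6×L_0(-4.3) + 12×L_1(-4.3)
P(-4.3) = 10.200000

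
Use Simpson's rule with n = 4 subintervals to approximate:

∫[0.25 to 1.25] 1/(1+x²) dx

f(x) = 1/(1+x²)
a = 0.25, b = 1.25, n = 4
h = (b - a)/n = 0.250000

Simpson's rule: (h/3)[f(x₀) + 4f(x₁) + 2f(x₂) + ... + f(xₙ)]

x_0 = 0.2500, f(x_0) = 0.941176, coefficient = 1
x_1 = 0.5000, f(x_1) = 0.800000, coefficient = 4
x_2 = 0.7500, f(x_2) = 0.640000, coefficient = 2
x_3 = 1.0000, f(x_3) = 0.500000, coefficient = 4
x_4 = 1.2500, f(x_4) = 0.390244, coefficient = 1

I ≈ (0.250000/3) × 7.811420 = 0.650952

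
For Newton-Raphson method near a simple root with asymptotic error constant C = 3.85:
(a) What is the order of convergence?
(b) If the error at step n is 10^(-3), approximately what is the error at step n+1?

(a) Newton-Raphson has quadratic (order 2) convergence near simple roots.
    This means |e_{n+1}| ≈ C|e_n|².

(b) With |e_n| = 10^(-3) and C = 3.85:
    |e_{n+1}| ≈ 3.85 × (10^(-3))² = 3.85 × 10^(-6)

(a) 2 (quadratic); (b) |e_{n+1}| ≈ 3.850e-06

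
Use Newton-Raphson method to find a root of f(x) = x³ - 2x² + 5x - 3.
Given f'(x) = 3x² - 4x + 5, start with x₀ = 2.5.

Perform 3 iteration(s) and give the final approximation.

f(x) = x³ - 2x² + 5x - 3
f'(x) = 3x² - 4x + 5
x₀ = 2.5

Newton-Raphson formula: x_{n+1} = x_n - f(x_n)/f'(x_n)

Iteration 1:
  f(2.500000) = 12.625000
  f'(2.500000) = 13.750000
  x_1 = 2.500000 - 12.625000/13.750000 = 1.581818
Iteration 2:
  f(1.581818) = 3.862738
  f'(1.581818) = 6.179174
  x_2 = 1.581818 - 3.862738/6.179174 = 0.956696
Iteration 3:
  f(0.956696) = 0.828578
  f'(0.956696) = 3.919018
  x_3 = 0.956696 - 0.828578/3.919018 = 0.745271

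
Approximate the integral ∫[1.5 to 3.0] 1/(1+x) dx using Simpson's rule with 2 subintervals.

f(x) = 1/(1+x)
a = 1.5, b = 3.0, n = 2
h = (b - a)/n = 0.750000

Simpson's rule: (h/3)[f(x₀) + 4f(x₁) + 2f(x₂) + ... + f(xₙ)]

x_0 = 1.5000, f(x_0) = 0.400000, coefficient = 1
x_1 = 2.2500, f(x_1) = 0.307692, coefficient = 4
x_2 = 3.0000, f(x_2) = 0.250000, coefficient = 1

I ≈ (0.750000/3) × 1.880769 = 0.470192
Exact value: 0.470004
Error: 0.000189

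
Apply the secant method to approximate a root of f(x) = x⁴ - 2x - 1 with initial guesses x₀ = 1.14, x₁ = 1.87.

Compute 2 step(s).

f(x) = x⁴ - 2x - 1
x₀ = 1.14, x₁ = 1.87

Secant formula: x_{n+1} = x_n - f(x_n)(x_n - x_{n-1})/(f(x_n) - f(x_{n-1}))

Iteration 1:
  f(1.140000) = -1.591040
  f(1.870000) = 7.488310
  x_2 = 1.870000 - 7.488310×(1.870000 - 1.140000)/(7.488310 - (-1.591040))
       = 1.267923
Iteration 2:
  f(1.870000) = 7.488310
  f(1.267923) = -0.951375
  x_3 = 1.267923 - (-0.951375)×(1.267923 - 1.870000)/(-0.951375 - 7.488310)
       = 1.335793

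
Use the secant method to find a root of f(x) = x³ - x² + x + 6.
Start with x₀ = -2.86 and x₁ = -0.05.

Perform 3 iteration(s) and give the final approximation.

f(x) = x³ - x² + x + 6
x₀ = -2.86, x₁ = -0.05

Secant formula: x_{n+1} = x_n - f(x_n)(x_n - x_{n-1})/(f(x_n) - f(x_{n-1}))

Iteration 1:
  f(-2.860000) = -28.433256
  f(-0.050000) = 5.947375
  x_2 = -0.050000 - 5.947375×(-0.050000 - (-2.860000))/(5.947375 - (-28.433256))
       = -0.536091
Iteration 2:
  f(-0.050000) = 5.947375
  f(-0.536091) = 5.022446
  x_3 = -0.536091 - 5.022446×(-0.536091 - (-0.050000))/(5.022446 - 5.947375)
       = -3.175608
Iteration 3:
  f(-0.536091) = 5.022446
  f(-3.175608) = -39.284479
  x_4 = -3.175608 - (-39.284479)×(-3.175608 - (-0.536091))/(-39.284479 - 5.022446)
       = -0.835296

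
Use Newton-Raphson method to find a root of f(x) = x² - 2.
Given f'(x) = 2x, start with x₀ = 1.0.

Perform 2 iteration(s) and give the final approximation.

f(x) = x² - 2
f'(x) = 2x
x₀ = 1.0

Newton-Raphson formula: x_{n+1} = x_n - f(x_n)/f'(x_n)

Iteration 1:
  f(1.000000) = -1.000000
  f'(1.000000) = 2.000000
  x_1 = 1.000000 - (-1.000000)/2.000000 = 1.500000
Iteration 2:
  f(1.500000) = 0.250000
  f'(1.500000) = 3.000000
  x_2 = 1.500000 - 0.250000/3.000000 = 1.416667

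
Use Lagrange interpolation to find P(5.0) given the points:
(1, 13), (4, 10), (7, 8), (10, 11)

Lagrange interpolation formula:
P(x) = Σ yᵢ × Lᵢ(x)
where Lᵢ(x) = Π_{j≠i} (x - xⱼ)/(xᵢ - xⱼ)

L_0(5.0) = (5.0 - 4)/(1 - 4) × (5.0 - 7)/(1 - 7) × (5.0 - 10)/(1 - 10) = -0.061728
L_1(5.0) = (5.0 - 1)/(4 - 1) × (5.0 - 7)/(4 - 7) × (5.0 - 10)/(4 - 10) = 0.740741
L_2(5.0) = (5.0 - 1)/(7 - 1) × (5.0 - 4)/(7 - 4) × (5.0 - 10)/(7 - 10) = 0.370370
L_3(5.0) = (5.0 - 1)/(10 - 1) × (5.0 - 4)/(10 - 4) × (5.0 - 7)/(10 - 7) = -0.049383

P(5.0) = 13×L_0(5.0) + 10×L_1(5.0) + 8×L_2(5.0) + 11×L_3(5.0)
P(5.0) = 9.024691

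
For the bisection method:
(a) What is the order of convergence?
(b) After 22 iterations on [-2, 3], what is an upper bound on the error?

(a) Bisection has linear (order 1) convergence; the error is halved each step.

(b) Error bound = (b-a)/2^n = (3 - (-2))/2^{22}
    = 5/2^{22}

(a) 1 (linear); (b) error ≤ 1.19e-06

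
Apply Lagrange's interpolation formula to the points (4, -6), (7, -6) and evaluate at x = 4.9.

Lagrange interpolation formula:
P(x) = Σ yᵢ × Lᵢ(x)
where Lᵢ(x) = Π_{j≠i} (x - xⱼ)/(xᵢ - xⱼ)

L_0(4.9) = (4.9 - 7)/(4 - 7) = 0.700000
L_1(4.9) = (4.9 - 4)/(7 - 4) = 0.300000

P(4.9) = (-6)×L_0(4.9) + (-6)×L_1(4.9)
P(4.9) = -6.000000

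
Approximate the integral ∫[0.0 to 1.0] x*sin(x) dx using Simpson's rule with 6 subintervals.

f(x) = x*sin(x)
a = 0.0, b = 1.0, n = 6
h = (b - a)/n = 0.166667

Simpson's rule: (h/3)[f(x₀) + 4f(x₁) + 2f(x₂) + ... + f(xₙ)]

x_0 = 0.0000, f(x_0) = 0.000000, coefficient = 1
x_1 = 0.1667, f(x_1) = 0.027649, coefficient = 4
x_2 = 0.3333, f(x_2) = 0.109065, coefficient = 2
x_3 = 0.5000, f(x_3) = 0.239713, coefficient = 4
x_4 = 0.6667, f(x_4) = 0.412247, coefficient = 2
x_5 = 0.8333, f(x_5) = 0.616814, coefficient = 4
x_6 = 1.0000, f(x_6) = 0.841471, coefficient = 1

I ≈ (0.166667/3) × 5.420799 = 0.301155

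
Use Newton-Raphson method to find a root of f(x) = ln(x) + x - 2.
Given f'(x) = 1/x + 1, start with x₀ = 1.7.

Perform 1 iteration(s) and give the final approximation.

f(x) = ln(x) + x - 2
f'(x) = 1/x + 1
x₀ = 1.7

Newton-Raphson formula: x_{n+1} = x_n - f(x_n)/f'(x_n)

Iteration 1:
  f(1.700000) = 0.230628
  f'(1.700000) = 1.588235
  x_1 = 1.700000 - 0.230628/1.588235 = 1.554790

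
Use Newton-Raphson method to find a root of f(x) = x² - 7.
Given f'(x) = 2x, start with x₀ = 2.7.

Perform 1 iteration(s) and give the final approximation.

f(x) = x² - 7
f'(x) = 2x
x₀ = 2.7

Newton-Raphson formula: x_{n+1} = x_n - f(x_n)/f'(x_n)

Iteration 1:
  f(2.700000) = 0.290000
  f'(2.700000) = 5.400000
  x_1 = 2.700000 - 0.290000/5.400000 = 2.646296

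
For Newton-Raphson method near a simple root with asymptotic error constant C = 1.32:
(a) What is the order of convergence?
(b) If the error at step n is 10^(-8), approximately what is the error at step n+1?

(a) Newton-Raphson has quadratic (order 2) convergence near simple roots.
    This means |e_{n+1}| ≈ C|e_n|².

(b) With |e_n| = 10^(-8) and C = 1.32:
    |e_{n+1}| ≈ 1.32 × (10^(-8))² = 1.32 × 10^(-16)

(a) 2 (quadratic); (b) |e_{n+1}| ≈ 1.320e-16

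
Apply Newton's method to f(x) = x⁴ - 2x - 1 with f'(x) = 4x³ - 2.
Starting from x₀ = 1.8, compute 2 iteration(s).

f(x) = x⁴ - 2x - 1
f'(x) = 4x³ - 2
x₀ = 1.8

Newton-Raphson formula: x_{n+1} = x_n - f(x_n)/f'(x_n)

Iteration 1:
  f(1.800000) = 5.897600
  f'(1.800000) = 21.328000
  x_1 = 1.800000 - 5.897600/21.328000 = 1.523481
Iteration 2:
  f(1.523481) = 1.340051
  f'(1.523481) = 12.143960
  x_2 = 1.523481 - 1.340051/12.143960 = 1.413134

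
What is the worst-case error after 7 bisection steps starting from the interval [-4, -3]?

Bisection error bound: |error| ≤ (b-a)/2^n
|error| ≤ (-3 - (-4))/2^7 = 1/2^7
|error| ≤ 0.0078125000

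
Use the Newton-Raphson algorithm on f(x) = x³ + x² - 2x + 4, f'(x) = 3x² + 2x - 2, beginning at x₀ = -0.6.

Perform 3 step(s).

f(x) = x³ + x² - 2x + 4
f'(x) = 3x² + 2x - 2
x₀ = -0.6

Newton-Raphson formula: x_{n+1} = x_n - f(x_n)/f'(x_n)

Iteration 1:
  f(-0.600000) = 5.344000
  f'(-0.600000) = -2.120000
  x_1 = -0.600000 - 5.344000/(-2.120000) = 1.920755
Iteration 2:
  f(1.920755) = 10.934027
  f'(1.920755) = 12.909405
  x_2 = 1.920755 - 10.934027/12.909405 = 1.073773
Iteration 3:
  f(1.073773) = 4.243491
  f'(1.073773) = 3.606514
  x_3 = 1.073773 - 4.243491/3.606514 = -0.102845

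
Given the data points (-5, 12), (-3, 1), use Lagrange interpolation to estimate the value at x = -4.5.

Lagrange interpolation formula:
P(x) = Σ yᵢ × Lᵢ(x)
where Lᵢ(x) = Π_{j≠i} (x - xⱼ)/(xᵢ - xⱼ)

L_0(-4.5) = (-4.5 - (-3))/(-5 - (-3)) = 0.750000
L_1(-4.5) = (-4.5 - (-5))/(-3 - (-5)) = 0.250000

P(-4.5) = 12×L_0(-4.5) + 1×L_1(-4.5)
P(-4.5) = 9.250000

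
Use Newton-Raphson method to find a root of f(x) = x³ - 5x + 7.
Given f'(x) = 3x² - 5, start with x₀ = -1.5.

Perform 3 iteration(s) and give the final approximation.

f(x) = x³ - 5x + 7
f'(x) = 3x² - 5
x₀ = -1.5

Newton-Raphson formula: x_{n+1} = x_n - f(x_n)/f'(x_n)

Iteration 1:
  f(-1.500000) = 11.125000
  f'(-1.500000) = 1.750000
  x_1 = -1.500000 - 11.125000/1.750000 = -7.857143
Iteration 2:
  f(-7.857143) = -438.772595
  f'(-7.857143) = 180.204082
  x_2 = -7.857143 - (-438.772595)/180.204082 = -5.422278
Iteration 3:
  f(-5.422278) = -125.309536
  f'(-5.422278) = 83.203294
  x_3 = -5.422278 - (-125.309536)/83.203294 = -3.916213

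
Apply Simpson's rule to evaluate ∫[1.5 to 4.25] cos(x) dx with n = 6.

f(x) = cos(x)
a = 1.5, b = 4.25, n = 6
h = (b - a)/n = 0.458333

Simpson's rule: (h/3)[f(x₀) + 4f(x₁) + 2f(x₂) + ... + f(xₙ)]

x_0 = 1.5000, f(x_0) = 0.070737, coefficient = 1
x_1 = 1.9583, f(x_1) = -0.377909, coefficient = 4
x_2 = 2.4167, f(x_2) = -0.748549, coefficient = 2
x_3 = 2.8750, f(x_3) = -0.964674, coefficient = 4
x_4 = 3.3333, f(x_4) = -0.981674, coefficient = 2
x_5 = 3.7917, f(x_5) = -0.796039, coefficient = 4
x_6 = 4.2500, f(x_6) = -0.446087, coefficient = 1

I ≈ (0.458333/3) × -12.390285 = -1.892960
Exact value: -1.892484
Error: 0.000476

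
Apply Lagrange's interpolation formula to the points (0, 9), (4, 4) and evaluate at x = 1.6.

Lagrange interpolation formula:
P(x) = Σ yᵢ × Lᵢ(x)
where Lᵢ(x) = Π_{j≠i} (x - xⱼ)/(xᵢ - xⱼ)

L_0(1.6) = (1.6 - 4)/(0 - 4) = 0.600000
L_1(1.6) = (1.6 - 0)/(4 - 0) = 0.400000

P(1.6) = 9×L_0(1.6) + 4×L_1(1.6)
P(1.6) = 7.000000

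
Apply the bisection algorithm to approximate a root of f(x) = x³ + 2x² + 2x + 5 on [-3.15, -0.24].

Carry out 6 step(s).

f(x) = x³ + 2x² + 2x + 5
Initial interval: [-3.15, -0.24]

Iteration 1:
  c_1 = (-3.150000 + (-0.240000))/2 = -1.695000
  f(c_1) = f(-1.695000) = 2.486273
  f(a) × f(c) < 0, new interval: [-3.150000, -1.695000]
Iteration 2:
  c_2 = (-3.150000 + (-1.695000))/2 = -2.422500
  f(c_2) = f(-2.422500) = -2.324444
  f(a) × f(c) ≥ 0, new interval: [-2.422500, -1.695000]
Iteration 3:
  c_3 = (-2.422500 + (-1.695000))/2 = -2.058750
  f(c_3) = f(-2.058750) = 0.633491
  f(a) × f(c) < 0, new interval: [-2.422500, -2.058750]
Iteration 4:
  c_4 = (-2.422500 + (-2.058750))/2 = -2.240625
  f(c_4) = f(-2.240625) = -0.689284
  f(a) × f(c) ≥ 0, new interval: [-2.240625, -2.058750]
Iteration 5:
  c_5 = (-2.240625 + (-2.058750))/2 = -2.149687
  f(c_5) = f(-2.149687) = 0.008896
  f(a) × f(c) < 0, new interval: [-2.240625, -2.149687]
Iteration 6:
  c_6 = (-2.240625 + (-2.149687))/2 = -2.195156
  f(c_6) = f(-2.195156) = -0.330714
  f(a) × f(c) ≥ 0, new interval: [-2.195156, -2.149687]

After 6 iteration(s), the approximation is c_6 = -2.195156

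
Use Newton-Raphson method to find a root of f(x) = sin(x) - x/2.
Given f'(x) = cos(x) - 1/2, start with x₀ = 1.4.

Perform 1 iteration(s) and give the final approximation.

f(x) = sin(x) - x/2
f'(x) = cos(x) - 1/2
x₀ = 1.4

Newton-Raphson formula: x_{n+1} = x_n - f(x_n)/f'(x_n)

Iteration 1:
  f(1.400000) = 0.285450
  f'(1.400000) = -0.330033
  x_1 = 1.400000 - 0.285450/(-0.330033) = 2.264913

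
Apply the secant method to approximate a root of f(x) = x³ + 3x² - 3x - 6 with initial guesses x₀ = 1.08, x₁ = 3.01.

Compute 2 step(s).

f(x) = x³ + 3x² - 3x - 6
x₀ = 1.08, x₁ = 3.01

Secant formula: x_{n+1} = x_n - f(x_n)(x_n - x_{n-1})/(f(x_n) - f(x_{n-1}))

Iteration 1:
  f(1.080000) = -4.481088
  f(3.010000) = 39.421201
  x_2 = 3.010000 - 39.421201×(3.010000 - 1.080000)/(39.421201 - (-4.481088))
       = 1.276994
Iteration 2:
  f(3.010000) = 39.421201
  f(1.276994) = -2.856427
  x_3 = 1.276994 - (-2.856427)×(1.276994 - 3.010000)/(-2.856427 - 39.421201)
       = 1.394082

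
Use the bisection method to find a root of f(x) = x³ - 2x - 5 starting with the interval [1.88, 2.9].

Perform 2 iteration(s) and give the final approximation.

f(x) = x³ - 2x - 5
Initial interval: [1.88, 2.9]

Iteration 1:
  c_1 = (1.880000 + 2.900000)/2 = 2.390000
  f(c_1) = f(2.390000) = 3.871919
  f(a) × f(c) < 0, new interval: [1.880000, 2.390000]
Iteration 2:
  c_2 = (1.880000 + 2.390000)/2 = 2.135000
  f(c_2) = f(2.135000) = 0.461810
  f(a) × f(c) < 0, new interval: [1.880000, 2.135000]

After 2 iteration(s), the approximation is c_2 = 2.135000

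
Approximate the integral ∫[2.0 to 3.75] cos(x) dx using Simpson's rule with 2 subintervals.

f(x) = cos(x)
a = 2.0, b = 3.75, n = 2
h = (b - a)/n = 0.875000

Simpson's rule: (h/3)[f(x₀) + 4f(x₁) + 2f(x₂) + ... + f(xₙ)]

x_0 = 2.0000, f(x_0) = -0.416147, coefficient = 1
x_1 = 2.8750, f(x_1) = -0.964674, coefficient = 4
x_2 = 3.7500, f(x_2) = -0.820559, coefficient = 1

I ≈ (0.875000/3) × -5.095403 = -1.486159
Exact value: -1.480859
Error: 0.005300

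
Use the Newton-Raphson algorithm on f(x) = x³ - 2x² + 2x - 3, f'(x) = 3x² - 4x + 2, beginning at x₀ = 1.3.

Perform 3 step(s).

f(x) = x³ - 2x² + 2x - 3
f'(x) = 3x² - 4x + 2
x₀ = 1.3

Newton-Raphson formula: x_{n+1} = x_n - f(x_n)/f'(x_n)

Iteration 1:
  f(1.300000) = -1.583000
  f'(1.300000) = 1.870000
  x_1 = 1.300000 - (-1.583000)/1.870000 = 2.146524
Iteration 2:
  f(2.146524) = 1.968167
  f'(2.146524) = 7.236600
  x_2 = 2.146524 - 1.968167/7.236600 = 1.874550
Iteration 3:
  f(1.874550) = 0.308277
  f'(1.874550) = 5.043613
  x_3 = 1.874550 - 0.308277/5.043613 = 1.813428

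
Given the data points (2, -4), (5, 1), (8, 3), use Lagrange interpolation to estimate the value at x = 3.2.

Lagrange interpolation formula:
P(x) = Σ yᵢ × Lᵢ(x)
where Lᵢ(x) = Π_{j≠i} (x - xⱼ)/(xᵢ - xⱼ)

L_0(3.2) = (3.2 - 5)/(2 - 5) × (3.2 - 8)/(2 - 8) = 0.480000
L_1(3.2) = (3.2 - 2)/(5 - 2) × (3.2 - 8)/(5 - 8) = 0.640000
L_2(3.2) = (3.2 - 2)/(8 - 2) × (3.2 - 5)/(8 - 5) = -0.120000

P(3.2) = (-4)×L_0(3.2) + 1×L_1(3.2) + 3×L_2(3.2)
P(3.2) = -1.640000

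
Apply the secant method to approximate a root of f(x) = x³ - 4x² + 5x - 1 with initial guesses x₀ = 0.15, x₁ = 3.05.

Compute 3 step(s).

f(x) = x³ - 4x² + 5x - 1
x₀ = 0.15, x₁ = 3.05

Secant formula: x_{n+1} = x_n - f(x_n)(x_n - x_{n-1})/(f(x_n) - f(x_{n-1}))

Iteration 1:
  f(0.150000) = -0.336625
  f(3.050000) = 5.412625
  x_2 = 3.050000 - 5.412625×(3.050000 - 0.150000)/(5.412625 - (-0.336625))
       = 0.319798
Iteration 2:
  f(3.050000) = 5.412625
  f(0.319798) = 0.222614
  x_3 = 0.319798 - 0.222614×(0.319798 - 3.050000)/(0.222614 - 5.412625)
       = 0.202693
Iteration 3:
  f(0.319798) = 0.222614
  f(0.202693) = -0.142547
  x_4 = 0.202693 - (-0.142547)×(0.202693 - 0.319798)/(-0.142547 - 0.222614)
       = 0.248407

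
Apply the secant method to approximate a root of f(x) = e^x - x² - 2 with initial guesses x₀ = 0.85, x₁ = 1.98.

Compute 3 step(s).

f(x) = e^x - x² - 2
x₀ = 0.85, x₁ = 1.98

Secant formula: x_{n+1} = x_n - f(x_n)(x_n - x_{n-1})/(f(x_n) - f(x_{n-1}))

Iteration 1:
  f(0.850000) = -0.382853
  f(1.980000) = 1.322343
  x_2 = 1.980000 - 1.322343×(1.980000 - 0.850000)/(1.322343 - (-0.382853))
       = 1.103709
Iteration 2:
  f(1.980000) = 1.322343
  f(1.103709) = -0.202844
  x_3 = 1.103709 - (-0.202844)×(1.103709 - 1.980000)/(-0.202844 - 1.322343)
       = 1.220253
Iteration 3:
  f(1.103709) = -0.202844
  f(1.220253) = -0.100973
  x_4 = 1.220253 - (-0.100973)×(1.220253 - 1.103709)/(-0.100973 - (-0.202844))
       = 1.335768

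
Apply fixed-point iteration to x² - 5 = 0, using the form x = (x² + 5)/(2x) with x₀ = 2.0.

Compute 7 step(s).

Equation: x² - 5 = 0
Fixed-point form: x = (x² + 5)/(2x)
x₀ = 2.0

x_1 = g(2.000000) = 2.250000
x_2 = g(2.250000) = 2.236111
x_3 = g(2.236111) = 2.236068
x_4 = g(2.236068) = 2.236068
x_5 = g(2.236068) = 2.236068
x_6 = g(2.236068) = 2.236068
x_7 = g(2.236068) = 2.236068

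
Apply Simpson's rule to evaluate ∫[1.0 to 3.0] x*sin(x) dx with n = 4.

f(x) = x*sin(x)
a = 1.0, b = 3.0, n = 4
h = (b - a)/n = 0.500000

Simpson's rule: (h/3)[f(x₀) + 4f(x₁) + 2f(x₂) + ... + f(xₙ)]

x_0 = 1.0000, f(x_0) = 0.841471, coefficient = 1
x_1 = 1.5000, f(x_1) = 1.496242, coefficient = 4
x_2 = 2.0000, f(x_2) = 1.818595, coefficient = 2
x_3 = 2.5000, f(x_3) = 1.496180, coefficient = 4
x_4 = 3.0000, f(x_4) = 0.423360, coefficient = 1

I ≈ (0.500000/3) × 16.871712 = 2.811952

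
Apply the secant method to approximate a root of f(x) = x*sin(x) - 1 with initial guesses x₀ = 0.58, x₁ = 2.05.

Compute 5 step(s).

f(x) = x*sin(x) - 1
x₀ = 0.58, x₁ = 2.05

Secant formula: x_{n+1} = x_n - f(x_n)(x_n - x_{n-1})/(f(x_n) - f(x_{n-1}))

Iteration 1:
  f(0.580000) = -0.682146
  f(2.050000) = 0.819093
  x_2 = 2.050000 - 0.819093×(2.050000 - 0.580000)/(0.819093 - (-0.682146))
       = 1.247951
Iteration 2:
  f(2.050000) = 0.819093
  f(1.247951) = 0.183478
  x_3 = 1.247951 - 0.183478×(1.247951 - 2.050000)/(0.183478 - 0.819093)
       = 1.016430
Iteration 3:
  f(1.247951) = 0.183478
  f(1.016430) = -0.135796
  x_4 = 1.016430 - (-0.135796)×(1.016430 - 1.247951)/(-0.135796 - 0.183478)
       = 1.114903
Iteration 4:
  f(1.016430) = -0.135796
  f(1.114903) = 0.001035
  x_5 = 1.114903 - 0.001035×(1.114903 - 1.016430)/(0.001035 - (-0.135796))
       = 1.114158
Iteration 5:
  f(1.114903) = 0.001035
  f(1.114158) = 0.000001
  x_6 = 1.114158 - 0.000001×(1.114158 - 1.114903)/(0.000001 - 0.001035)
       = 1.114157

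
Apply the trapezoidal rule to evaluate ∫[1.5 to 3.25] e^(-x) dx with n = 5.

f(x) = e^(-x)
a = 1.5, b = 3.25, n = 5
h = (b - a)/n = 0.350000

Trapezoidal rule: (h/2)[f(x₀) + 2f(x₁) + 2f(x₂) + ... + f(xₙ)]

x_0 = 1.5000, f(x_0) = 0.223130, coefficient = 1
x_1 = 1.8500, f(x_1) = 0.157237, coefficient = 2
x_2 = 2.2000, f(x_2) = 0.110803, coefficient = 2
x_3 = 2.5500, f(x_3) = 0.078082, coefficient = 2
x_4 = 2.9000, f(x_4) = 0.055023, coefficient = 2
x_5 = 3.2500, f(x_5) = 0.038774, coefficient = 1

I ≈ (0.350000/2) × 1.064195 = 0.186234
Exact value: 0.184356
Error: 0.001878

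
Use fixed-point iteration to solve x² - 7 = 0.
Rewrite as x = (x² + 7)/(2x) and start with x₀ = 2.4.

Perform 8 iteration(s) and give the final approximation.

Equation: x² - 7 = 0
Fixed-point form: x = (x² + 7)/(2x)
x₀ = 2.4

x_1 = g(2.400000) = 2.658333
x_2 = g(2.658333) = 2.645781
x_3 = g(2.645781) = 2.645751
x_4 = g(2.645751) = 2.645751
x_5 = g(2.645751) = 2.645751
x_6 = g(2.645751) = 2.645751
x_7 = g(2.645751) = 2.645751
x_8 = g(2.645751) = 2.645751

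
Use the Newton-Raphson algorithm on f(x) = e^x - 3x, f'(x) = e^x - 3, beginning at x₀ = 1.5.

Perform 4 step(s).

f(x) = e^x - 3x
f'(x) = e^x - 3
x₀ = 1.5

Newton-Raphson formula: x_{n+1} = x_n - f(x_n)/f'(x_n)

Iteration 1:
  f(1.500000) = -0.018311
  f'(1.500000) = 1.481689
  x_1 = 1.500000 - (-0.018311)/1.481689 = 1.512358
Iteration 2:
  f(1.512358) = 0.000344
  f'(1.512358) = 1.537418
  x_2 = 1.512358 - 0.000344/1.537418 = 1.512135
Iteration 3:
  f(1.512135) = 0.000000
  f'(1.512135) = 1.536404
  x_3 = 1.512135 - 0.000000/1.536404 = 1.512135
Iteration 4:
  f(1.512135) = 0.000000
  f'(1.512135) = 1.536404
  x_4 = 1.512135 - 0.000000/1.536404 = 1.512135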